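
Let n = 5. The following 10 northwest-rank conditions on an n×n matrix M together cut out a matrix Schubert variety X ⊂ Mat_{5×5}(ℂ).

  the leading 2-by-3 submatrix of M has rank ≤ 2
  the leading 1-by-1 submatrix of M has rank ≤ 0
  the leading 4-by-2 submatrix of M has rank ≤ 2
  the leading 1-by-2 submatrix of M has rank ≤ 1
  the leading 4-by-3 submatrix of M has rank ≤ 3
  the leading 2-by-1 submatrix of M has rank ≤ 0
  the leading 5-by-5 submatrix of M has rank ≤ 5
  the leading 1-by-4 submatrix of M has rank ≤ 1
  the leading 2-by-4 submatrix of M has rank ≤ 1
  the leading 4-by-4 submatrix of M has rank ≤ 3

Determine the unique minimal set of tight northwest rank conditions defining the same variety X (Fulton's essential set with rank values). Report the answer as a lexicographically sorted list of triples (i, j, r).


Rank table r_w(5×5) implied by the 10 constraints:

  i=1: 0  1  1  1  1
  i=2: 0  1  1  1  2
  i=3: 1  2  2  2  3
  i=4: 1  2  3  3  4
  i=5: 1  2  3  4  5

so w = (2, 5, 1, 3, 4).

|D(w)|=4, |Ess(w)|=2:

[(2, 1, 0), (2, 4, 1)]


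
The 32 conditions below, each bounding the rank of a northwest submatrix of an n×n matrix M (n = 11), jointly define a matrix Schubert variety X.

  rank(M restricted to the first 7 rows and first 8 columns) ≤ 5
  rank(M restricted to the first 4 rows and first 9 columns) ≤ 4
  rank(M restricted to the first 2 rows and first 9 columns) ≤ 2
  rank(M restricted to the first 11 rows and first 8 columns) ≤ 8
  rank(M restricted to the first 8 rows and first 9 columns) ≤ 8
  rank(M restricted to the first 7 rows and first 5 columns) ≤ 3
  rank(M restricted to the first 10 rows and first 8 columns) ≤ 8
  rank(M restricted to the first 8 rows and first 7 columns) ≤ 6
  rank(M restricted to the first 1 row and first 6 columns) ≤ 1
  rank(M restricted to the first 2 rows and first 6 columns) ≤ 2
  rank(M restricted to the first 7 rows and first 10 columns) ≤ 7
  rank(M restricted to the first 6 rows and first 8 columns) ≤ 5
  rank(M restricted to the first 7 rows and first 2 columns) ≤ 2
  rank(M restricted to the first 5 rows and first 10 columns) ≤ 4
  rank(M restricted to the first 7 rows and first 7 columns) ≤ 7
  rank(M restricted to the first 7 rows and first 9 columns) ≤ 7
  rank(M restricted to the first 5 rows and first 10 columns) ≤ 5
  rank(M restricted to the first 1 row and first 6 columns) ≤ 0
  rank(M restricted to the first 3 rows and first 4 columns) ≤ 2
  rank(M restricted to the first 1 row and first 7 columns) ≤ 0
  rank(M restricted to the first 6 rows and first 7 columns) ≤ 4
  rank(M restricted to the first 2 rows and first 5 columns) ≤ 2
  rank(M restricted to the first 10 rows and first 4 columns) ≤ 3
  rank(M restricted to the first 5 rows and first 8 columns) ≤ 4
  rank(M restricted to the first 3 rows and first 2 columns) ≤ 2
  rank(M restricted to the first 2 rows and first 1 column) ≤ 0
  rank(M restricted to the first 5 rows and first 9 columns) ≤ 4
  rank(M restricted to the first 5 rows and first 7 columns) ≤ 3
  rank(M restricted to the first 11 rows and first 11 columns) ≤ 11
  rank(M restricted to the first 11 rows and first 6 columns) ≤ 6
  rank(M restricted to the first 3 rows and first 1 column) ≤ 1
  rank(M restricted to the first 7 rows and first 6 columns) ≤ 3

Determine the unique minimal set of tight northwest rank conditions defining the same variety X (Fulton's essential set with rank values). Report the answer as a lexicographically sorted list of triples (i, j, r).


Rank table r_w(11×11) implied by the 32 constraints:

  0 | 0 | 0 | 0 | 0 | 0 | 0 | 1 | 1 | 1 | 1
  0 | 1 | 1 | 1 | 1 | 1 | 1 | 2 | 2 | 2 | 2
  1 | 2 | 2 | 2 | 2 | 2 | 2 | 3 | 3 | 3 | 3
  1 | 2 | 3 | 3 | 3 | 3 | 3 | 4 | 4 | 4 | 4
  1 | 2 | 3 | 3 | 3 | 3 | 3 | 4 | 4 | 4 | 5
  1 | 2 | 3 | 3 | 3 | 3 | 4 | 5 | 5 | 5 | 6
  1 | 2 | 3 | 3 | 3 | 3 | 4 | 5 | 6 | 6 | 7
  1 | 2 | 3 | 3 | 4 | 4 | 5 | 6 | 7 | 7 | 8
  1 | 2 | 3 | 3 | 4 | 5 | 6 | 7 | 8 | 8 | 9
  1 | 2 | 3 | 3 | 4 | 5 | 6 | 7 | 8 | 9 | 10
  1 | 2 | 3 | 4 | 5 | 6 | 7 | 8 | 9 | 10 | 11

so w = (8, 2, 1, 3, 11, 7, 9, 5, 6, 10, 4).

D(w) has 23 cells with 6 SE-corners; essential set:

[(1, 7, 0), (2, 1, 0), (5, 7, 3), (5, 10, 4), (7, 6, 3), (10, 4, 3)]


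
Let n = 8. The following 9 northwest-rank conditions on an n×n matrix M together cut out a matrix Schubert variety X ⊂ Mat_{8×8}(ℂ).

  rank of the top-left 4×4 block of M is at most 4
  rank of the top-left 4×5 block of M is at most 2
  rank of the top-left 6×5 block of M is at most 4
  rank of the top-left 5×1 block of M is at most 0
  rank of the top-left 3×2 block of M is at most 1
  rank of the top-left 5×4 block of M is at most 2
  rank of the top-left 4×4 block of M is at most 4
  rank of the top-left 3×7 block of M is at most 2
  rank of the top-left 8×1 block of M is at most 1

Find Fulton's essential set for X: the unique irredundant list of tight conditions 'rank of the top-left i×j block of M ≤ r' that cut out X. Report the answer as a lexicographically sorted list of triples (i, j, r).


Computing R[i][j] = min implied NW-rank bound (n=8, 9 conditions):

  i=1: 0 1 1 1 1 1 1 1
  i=2: 0 1 2 2 2 2 2 2
  i=3: 0 1 2 2 2 2 2 3
  i=4: 0 1 2 2 2 3 3 4
  i=5: 0 1 2 2 3 4 4 5
  i=6: 1 2 3 3 4 5 5 6
  i=7: 1 2 3 4 5 6 6 7
  i=8: 1 2 3 4 5 6 7 8

second differences of R give the permutation w = (2, 3, 8, 6, 5, 1, 4, 7).

Rothe diagram D(w) (12 cells), 4 SE-corners (essential conditions):

[(3, 7, 2), (4, 5, 2), (5, 1, 0), (5, 4, 2)]


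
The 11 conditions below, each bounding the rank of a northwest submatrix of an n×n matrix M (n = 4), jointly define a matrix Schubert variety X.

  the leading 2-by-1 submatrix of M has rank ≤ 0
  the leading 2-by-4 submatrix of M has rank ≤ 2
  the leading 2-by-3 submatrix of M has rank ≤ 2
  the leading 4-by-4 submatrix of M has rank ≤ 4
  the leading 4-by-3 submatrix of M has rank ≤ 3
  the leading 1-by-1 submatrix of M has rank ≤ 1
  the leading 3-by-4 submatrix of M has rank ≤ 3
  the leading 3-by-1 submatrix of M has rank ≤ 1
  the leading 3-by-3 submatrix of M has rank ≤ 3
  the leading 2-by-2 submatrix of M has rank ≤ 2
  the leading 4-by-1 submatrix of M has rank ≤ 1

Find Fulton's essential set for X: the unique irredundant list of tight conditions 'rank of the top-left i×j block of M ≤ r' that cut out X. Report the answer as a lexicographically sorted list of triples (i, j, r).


Recovering R(i,j) via the rank-extension bound from the 11 conditions:

  R[1]: 0, 1, 1, 1
  R[2]: 0, 1, 2, 2
  R[3]: 1, 2, 3, 3
  R[4]: 1, 2, 3, 4

reading off 1-entries of Δ²R: w = (2, 3, 1, 4).

Fulton essential set (1 of the 2 Rothe cells):

[(2, 1, 0)]


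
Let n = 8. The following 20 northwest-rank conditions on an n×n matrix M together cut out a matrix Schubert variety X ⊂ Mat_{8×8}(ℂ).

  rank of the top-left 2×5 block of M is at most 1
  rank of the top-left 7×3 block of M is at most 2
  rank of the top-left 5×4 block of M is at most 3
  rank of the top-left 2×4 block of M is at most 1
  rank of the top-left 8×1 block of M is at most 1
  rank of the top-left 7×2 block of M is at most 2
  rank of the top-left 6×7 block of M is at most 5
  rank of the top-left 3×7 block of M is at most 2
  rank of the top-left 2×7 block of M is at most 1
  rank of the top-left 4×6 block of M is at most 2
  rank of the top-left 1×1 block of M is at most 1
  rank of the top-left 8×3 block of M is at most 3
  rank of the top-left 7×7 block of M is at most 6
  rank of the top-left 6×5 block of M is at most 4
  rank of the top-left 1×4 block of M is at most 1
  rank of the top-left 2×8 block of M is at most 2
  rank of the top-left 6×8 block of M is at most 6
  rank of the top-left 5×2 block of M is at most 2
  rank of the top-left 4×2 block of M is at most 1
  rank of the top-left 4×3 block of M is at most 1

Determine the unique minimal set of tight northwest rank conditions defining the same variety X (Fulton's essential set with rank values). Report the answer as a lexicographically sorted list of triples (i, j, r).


Propagating the 20 rank bounds to every northwest block:

  row 1: 1 | 1 | 1 | 1 | 1 | 1 | 1 | 1
  row 2: 1 | 1 | 1 | 1 | 1 | 1 | 1 | 2
  row 3: 1 | 1 | 1 | 2 | 2 | 2 | 2 | 3
  row 4: 1 | 1 | 1 | 2 | 2 | 2 | 3 | 4
  row 5: 1 | 2 | 2 | 3 | 3 | 3 | 4 | 5
  row 6: 1 | 2 | 2 | 3 | 4 | 4 | 5 | 6
  row 7: 1 | 2 | 2 | 3 | 4 | 5 | 6 | 7
  row 8: 1 | 2 | 3 | 4 | 5 | 6 | 7 | 8

second differences of R give the permutation w = (1, 8, 4, 7, 2, 5, 6, 3).

4 SE-corners of the 14-cell Rothe diagram give Ess(w):

[(2, 7, 1), (4, 3, 1), (4, 6, 2), (7, 3, 2)]


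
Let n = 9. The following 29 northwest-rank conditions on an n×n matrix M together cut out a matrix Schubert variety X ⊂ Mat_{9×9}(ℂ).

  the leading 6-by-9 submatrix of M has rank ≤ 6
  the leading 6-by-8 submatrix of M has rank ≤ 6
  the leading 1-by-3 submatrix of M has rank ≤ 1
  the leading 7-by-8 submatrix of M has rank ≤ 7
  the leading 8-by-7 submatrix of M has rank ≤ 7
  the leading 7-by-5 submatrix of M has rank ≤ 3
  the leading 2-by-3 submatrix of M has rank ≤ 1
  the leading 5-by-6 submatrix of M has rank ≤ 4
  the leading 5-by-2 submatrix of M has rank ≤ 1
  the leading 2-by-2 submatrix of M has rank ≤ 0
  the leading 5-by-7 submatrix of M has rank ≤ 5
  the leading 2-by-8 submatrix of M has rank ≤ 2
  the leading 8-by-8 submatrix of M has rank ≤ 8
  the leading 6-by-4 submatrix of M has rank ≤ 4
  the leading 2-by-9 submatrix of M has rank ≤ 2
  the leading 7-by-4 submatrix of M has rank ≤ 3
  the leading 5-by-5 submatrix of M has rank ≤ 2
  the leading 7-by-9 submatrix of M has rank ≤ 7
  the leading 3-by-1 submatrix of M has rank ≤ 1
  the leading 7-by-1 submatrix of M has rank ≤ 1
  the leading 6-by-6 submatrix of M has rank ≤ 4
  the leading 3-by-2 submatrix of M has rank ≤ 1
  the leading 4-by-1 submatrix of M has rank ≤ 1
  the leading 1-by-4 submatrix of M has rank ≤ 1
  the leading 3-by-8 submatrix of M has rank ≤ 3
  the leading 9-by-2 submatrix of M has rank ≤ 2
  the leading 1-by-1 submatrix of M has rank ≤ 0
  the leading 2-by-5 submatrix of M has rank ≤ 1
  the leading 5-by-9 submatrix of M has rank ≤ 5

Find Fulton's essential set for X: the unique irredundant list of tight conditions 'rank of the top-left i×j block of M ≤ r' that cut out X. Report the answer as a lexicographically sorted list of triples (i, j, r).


Recovering R(i,j) via the rank-extension bound from the 29 conditions:

  0, 0, 1, 1, 1, 1, 1, 1, 1
  0, 0, 1, 1, 1, 2, 2, 2, 2
  1, 1, 2, 2, 2, 3, 3, 3, 3
  1, 1, 2, 2, 2, 3, 4, 4, 4
  1, 1, 2, 2, 2, 3, 4, 5, 5
  1, 2, 3, 3, 3, 4, 5, 6, 6
  1, 2, 3, 3, 3, 4, 5, 6, 7
  1, 2, 3, 4, 4, 5, 6, 7, 8
  1, 2, 3, 4, 5, 6, 7, 8, 9

the unique w with this rank table is (3, 6, 1, 7, 8, 2, 9, 4, 5).

Fulton essential set (5 of the 14 Rothe cells):

[(2, 2, 0), (2, 5, 1), (5, 2, 1), (5, 5, 2), (7, 5, 3)]


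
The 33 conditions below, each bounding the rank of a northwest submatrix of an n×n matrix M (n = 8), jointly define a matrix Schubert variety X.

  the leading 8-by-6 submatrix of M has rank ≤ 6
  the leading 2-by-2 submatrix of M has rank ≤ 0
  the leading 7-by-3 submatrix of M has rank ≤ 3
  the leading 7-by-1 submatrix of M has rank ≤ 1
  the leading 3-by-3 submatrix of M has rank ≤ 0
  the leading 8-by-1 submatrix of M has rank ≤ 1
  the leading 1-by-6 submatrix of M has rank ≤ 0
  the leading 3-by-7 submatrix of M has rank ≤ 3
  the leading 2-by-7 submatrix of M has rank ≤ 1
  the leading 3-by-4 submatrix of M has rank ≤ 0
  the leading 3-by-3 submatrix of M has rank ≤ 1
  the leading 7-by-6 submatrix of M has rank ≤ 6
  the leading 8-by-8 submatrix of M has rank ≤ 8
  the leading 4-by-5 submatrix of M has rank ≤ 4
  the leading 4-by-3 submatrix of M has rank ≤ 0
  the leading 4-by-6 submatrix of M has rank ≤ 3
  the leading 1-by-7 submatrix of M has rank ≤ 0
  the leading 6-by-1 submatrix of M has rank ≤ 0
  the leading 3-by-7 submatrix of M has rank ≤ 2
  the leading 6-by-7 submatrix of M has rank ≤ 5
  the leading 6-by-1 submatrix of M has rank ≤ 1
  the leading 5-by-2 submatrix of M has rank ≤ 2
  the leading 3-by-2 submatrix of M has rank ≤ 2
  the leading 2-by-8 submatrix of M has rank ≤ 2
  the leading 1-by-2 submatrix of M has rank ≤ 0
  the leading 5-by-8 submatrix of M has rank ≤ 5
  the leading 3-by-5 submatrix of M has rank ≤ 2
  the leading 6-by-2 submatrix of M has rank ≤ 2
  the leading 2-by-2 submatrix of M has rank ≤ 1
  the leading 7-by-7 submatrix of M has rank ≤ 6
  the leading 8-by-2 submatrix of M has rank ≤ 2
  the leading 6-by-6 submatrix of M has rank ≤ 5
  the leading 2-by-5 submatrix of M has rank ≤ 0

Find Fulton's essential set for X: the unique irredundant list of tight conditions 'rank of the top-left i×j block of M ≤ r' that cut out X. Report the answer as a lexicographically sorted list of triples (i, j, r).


Reconstructing r_w from the 33 given conditions:

  i=1: 0, 0, 0, 0, 0, 0, 0, 1
  i=2: 0, 0, 0, 0, 0, 1, 1, 2
  i=3: 0, 0, 0, 0, 1, 2, 2, 3
  i=4: 0, 0, 0, 1, 2, 3, 3, 4
  i=5: 0, 1, 1, 2, 3, 4, 4, 5
  i=6: 0, 1, 2, 3, 4, 5, 5, 6
  i=7: 1, 2, 3, 4, 5, 6, 6, 7
  i=8: 1, 2, 3, 4, 5, 6, 7, 8

reading off 1-entries of Δ²R: w = (8, 6, 5, 4, 2, 3, 1, 7).

5 SE-corners of the 21-cell Rothe diagram give Ess(w):

[(1, 7, 0), (2, 5, 0), (3, 4, 0), (4, 3, 0), (6, 1, 0)]


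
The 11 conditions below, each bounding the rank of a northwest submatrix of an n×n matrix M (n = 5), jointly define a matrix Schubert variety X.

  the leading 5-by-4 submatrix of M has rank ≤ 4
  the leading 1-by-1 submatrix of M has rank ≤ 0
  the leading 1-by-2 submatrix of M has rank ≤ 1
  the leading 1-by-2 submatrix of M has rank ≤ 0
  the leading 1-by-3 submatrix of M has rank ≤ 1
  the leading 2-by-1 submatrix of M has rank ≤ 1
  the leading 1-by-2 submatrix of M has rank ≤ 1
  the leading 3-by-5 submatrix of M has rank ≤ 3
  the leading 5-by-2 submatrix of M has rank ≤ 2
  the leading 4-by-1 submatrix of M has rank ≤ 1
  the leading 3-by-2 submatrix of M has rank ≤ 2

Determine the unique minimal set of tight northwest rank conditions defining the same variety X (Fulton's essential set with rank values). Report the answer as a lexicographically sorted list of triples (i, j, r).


Recovering R(i,j) via the rank-extension bound from the 11 conditions:

  i=1: 0 | 0 | 1 | 1 | 1
  i=2: 1 | 1 | 2 | 2 | 2
  i=3: 1 | 2 | 3 | 3 | 3
  i=4: 1 | 2 | 3 | 4 | 4
  i=5: 1 | 2 | 3 | 4 | 5

hence w(1..5) = (3, 1, 2, 4, 5).

|D(w)|=2, |Ess(w)|=1:

[(1, 2, 0)]


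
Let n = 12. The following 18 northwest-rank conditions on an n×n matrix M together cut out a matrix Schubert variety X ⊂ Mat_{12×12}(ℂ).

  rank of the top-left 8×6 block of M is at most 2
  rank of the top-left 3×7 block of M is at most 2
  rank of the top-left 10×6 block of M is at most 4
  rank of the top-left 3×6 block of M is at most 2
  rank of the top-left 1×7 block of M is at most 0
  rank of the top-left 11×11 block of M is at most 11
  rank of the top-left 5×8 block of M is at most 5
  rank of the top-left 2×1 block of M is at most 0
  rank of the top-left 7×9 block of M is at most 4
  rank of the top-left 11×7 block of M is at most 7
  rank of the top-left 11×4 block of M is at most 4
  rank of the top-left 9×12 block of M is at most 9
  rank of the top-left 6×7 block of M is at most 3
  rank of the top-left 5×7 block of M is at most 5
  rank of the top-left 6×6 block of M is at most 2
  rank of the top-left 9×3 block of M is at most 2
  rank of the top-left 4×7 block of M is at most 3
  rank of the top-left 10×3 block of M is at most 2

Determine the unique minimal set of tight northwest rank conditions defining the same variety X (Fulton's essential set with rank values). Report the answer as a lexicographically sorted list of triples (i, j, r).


Recovering R(i,j) via the rank-extension bound from the 18 conditions:

  R[1]: 0, 0, 0, 0, 0, 0, 0, 1, 1, 1, 1, 1
  R[2]: 0, 1, 1, 1, 1, 1, 1, 2, 2, 2, 2, 2
  R[3]: 1, 2, 2, 2, 2, 2, 2, 3, 3, 3, 3, 3
  R[4]: 1, 2, 2, 2, 2, 2, 3, 4, 4, 4, 4, 4
  R[5]: 1, 2, 2, 2, 2, 2, 3, 4, 4, 5, 5, 5
  R[6]: 1, 2, 2, 2, 2, 2, 3, 4, 4, 5, 6, 6
  R[7]: 1, 2, 2, 2, 2, 2, 3, 4, 4, 5, 6, 7
  R[8]: 1, 2, 2, 2, 2, 2, 3, 4, 5, 6, 7, 8
  R[9]: 1, 2, 2, 3, 3, 3, 4, 5, 6, 7, 8, 9
  R[10]: 1, 2, 2, 3, 4, 4, 5, 6, 7, 8, 9, 10
  R[11]: 1, 2, 3, 4, 5, 5, 6, 7, 8, 9, 10, 11
  R[12]: 1, 2, 3, 4, 5, 6, 7, 8, 9, 10, 11, 12

giving w = (8, 2, 1, 7, 10, 11, 12, 9, 4, 5, 3, 6) via Δ²R.

Rothe diagram D(w) (33 cells), 5 SE-corners (essential conditions):

[(1, 7, 0), (2, 1, 0), (7, 9, 4), (8, 6, 2), (10, 3, 2)]


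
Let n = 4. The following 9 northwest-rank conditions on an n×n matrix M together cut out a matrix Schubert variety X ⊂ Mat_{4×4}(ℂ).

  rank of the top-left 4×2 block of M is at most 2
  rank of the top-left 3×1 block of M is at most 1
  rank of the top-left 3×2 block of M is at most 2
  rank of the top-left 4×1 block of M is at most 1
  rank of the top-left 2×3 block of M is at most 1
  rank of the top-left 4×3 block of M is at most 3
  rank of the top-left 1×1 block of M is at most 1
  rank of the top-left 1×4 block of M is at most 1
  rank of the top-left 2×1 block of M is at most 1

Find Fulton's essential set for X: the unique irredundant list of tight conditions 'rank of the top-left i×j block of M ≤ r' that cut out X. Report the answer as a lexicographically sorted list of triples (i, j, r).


The tightest implied rank at each (i,j), from the 9 conditions:

  1, 1, 1, 1
  1, 1, 1, 2
  1, 2, 2, 3
  1, 2, 3, 4

hence w(1..4) = (1, 4, 2, 3).

1 SE-corner of the 2-cell Rothe diagram gives Ess(w):

[(2, 3, 1)]


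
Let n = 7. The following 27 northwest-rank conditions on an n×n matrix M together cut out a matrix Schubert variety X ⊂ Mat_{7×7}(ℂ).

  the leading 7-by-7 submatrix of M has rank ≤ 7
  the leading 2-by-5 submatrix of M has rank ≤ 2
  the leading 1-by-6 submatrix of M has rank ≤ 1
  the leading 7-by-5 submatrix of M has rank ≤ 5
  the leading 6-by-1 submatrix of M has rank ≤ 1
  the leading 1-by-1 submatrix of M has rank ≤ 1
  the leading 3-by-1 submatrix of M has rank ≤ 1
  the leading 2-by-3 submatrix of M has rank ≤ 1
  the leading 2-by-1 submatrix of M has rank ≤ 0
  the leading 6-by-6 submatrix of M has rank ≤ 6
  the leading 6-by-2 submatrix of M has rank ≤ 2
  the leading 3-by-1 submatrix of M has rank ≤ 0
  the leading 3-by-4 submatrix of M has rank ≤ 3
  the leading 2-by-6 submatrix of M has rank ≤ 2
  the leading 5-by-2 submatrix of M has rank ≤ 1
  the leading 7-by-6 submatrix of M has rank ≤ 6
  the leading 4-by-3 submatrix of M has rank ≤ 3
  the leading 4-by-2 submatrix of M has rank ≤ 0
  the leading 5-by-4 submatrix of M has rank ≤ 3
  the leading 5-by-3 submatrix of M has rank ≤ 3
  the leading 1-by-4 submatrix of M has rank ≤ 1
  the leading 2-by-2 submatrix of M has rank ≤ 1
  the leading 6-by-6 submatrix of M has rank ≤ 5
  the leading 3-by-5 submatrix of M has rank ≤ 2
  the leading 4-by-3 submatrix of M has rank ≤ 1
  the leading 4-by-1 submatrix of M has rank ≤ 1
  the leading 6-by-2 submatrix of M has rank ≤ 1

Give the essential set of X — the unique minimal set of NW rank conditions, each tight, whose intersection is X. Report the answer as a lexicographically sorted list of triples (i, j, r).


The tightest implied rank at each (i,j), from the 27 conditions:

  row 1: 0 | 0 | 1 | 1 | 1 | 1 | 1
  row 2: 0 | 0 | 1 | 2 | 2 | 2 | 2
  row 3: 0 | 0 | 1 | 2 | 2 | 3 | 3
  row 4: 0 | 0 | 1 | 2 | 3 | 4 | 4
  row 5: 1 | 1 | 2 | 3 | 4 | 5 | 5
  row 6: 1 | 1 | 2 | 3 | 4 | 5 | 6
  row 7: 1 | 2 | 3 | 4 | 5 | 6 | 7

second differences of R give the permutation w = (3, 4, 6, 5, 1, 7, 2).

|D(w)|=10, |Ess(w)|=3:

[(3, 5, 2), (4, 2, 0), (6, 2, 1)]


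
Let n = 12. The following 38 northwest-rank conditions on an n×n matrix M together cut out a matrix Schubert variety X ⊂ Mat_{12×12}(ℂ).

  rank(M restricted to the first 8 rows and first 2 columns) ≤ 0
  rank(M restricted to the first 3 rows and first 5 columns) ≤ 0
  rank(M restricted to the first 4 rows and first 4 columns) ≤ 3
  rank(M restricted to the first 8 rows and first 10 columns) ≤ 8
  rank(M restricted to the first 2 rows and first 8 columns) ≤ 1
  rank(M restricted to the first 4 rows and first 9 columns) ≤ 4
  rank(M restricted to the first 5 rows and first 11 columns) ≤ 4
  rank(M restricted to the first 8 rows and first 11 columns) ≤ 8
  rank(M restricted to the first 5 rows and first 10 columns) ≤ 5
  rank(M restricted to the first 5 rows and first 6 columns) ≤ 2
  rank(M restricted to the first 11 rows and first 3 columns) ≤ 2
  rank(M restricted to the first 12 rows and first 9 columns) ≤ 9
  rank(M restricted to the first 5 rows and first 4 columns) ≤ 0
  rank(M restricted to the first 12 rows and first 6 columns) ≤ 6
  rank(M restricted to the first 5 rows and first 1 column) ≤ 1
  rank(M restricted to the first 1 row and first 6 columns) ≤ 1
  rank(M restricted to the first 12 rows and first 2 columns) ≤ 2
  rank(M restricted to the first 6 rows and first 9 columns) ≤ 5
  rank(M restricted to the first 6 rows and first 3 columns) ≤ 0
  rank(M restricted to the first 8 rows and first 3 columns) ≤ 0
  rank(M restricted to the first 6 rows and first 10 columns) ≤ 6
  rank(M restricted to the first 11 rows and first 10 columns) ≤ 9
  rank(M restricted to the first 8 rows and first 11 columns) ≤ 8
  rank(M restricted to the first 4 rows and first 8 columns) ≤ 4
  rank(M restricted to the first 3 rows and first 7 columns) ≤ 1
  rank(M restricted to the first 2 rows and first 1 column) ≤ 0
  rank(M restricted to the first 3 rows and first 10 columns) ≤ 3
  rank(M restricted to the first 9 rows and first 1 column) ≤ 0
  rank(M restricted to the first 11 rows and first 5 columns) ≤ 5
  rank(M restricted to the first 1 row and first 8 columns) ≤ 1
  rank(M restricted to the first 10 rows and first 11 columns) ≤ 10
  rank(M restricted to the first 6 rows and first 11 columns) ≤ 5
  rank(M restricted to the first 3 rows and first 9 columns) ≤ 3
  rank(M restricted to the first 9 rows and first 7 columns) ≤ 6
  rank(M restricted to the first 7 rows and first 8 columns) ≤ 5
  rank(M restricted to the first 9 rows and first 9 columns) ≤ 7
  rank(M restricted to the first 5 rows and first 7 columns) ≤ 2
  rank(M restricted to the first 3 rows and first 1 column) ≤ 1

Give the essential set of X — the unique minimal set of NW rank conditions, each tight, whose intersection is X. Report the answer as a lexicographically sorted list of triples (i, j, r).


Propagating the 38 rank bounds to every northwest block:

  0 0 0 0 0 1 1 1 1 1 1 1
  0 0 0 0 0 1 1 1 2 2 2 2
  0 0 0 0 0 1 1 2 3 3 3 3
  0 0 0 0 1 2 2 3 4 4 4 4
  0 0 0 0 1 2 2 3 4 4 4 5
  0 0 0 1 2 3 3 4 5 5 5 6
  0 0 0 1 2 3 4 5 6 6 6 7
  0 0 0 1 2 3 4 5 6 7 7 8
  0 1 1 2 3 4 5 6 7 8 8 9
  1 2 2 3 4 5 6 7 8 9 9 10
  1 2 2 3 4 5 6 7 8 9 10 11
  1 2 3 4 5 6 7 8 9 10 11 12

so w = (6, 9, 8, 5, 12, 4, 7, 10, 2, 1, 11, 3).

Fulton essential set (9 of the 40 Rothe cells):

[(2, 8, 1), (3, 5, 0), (3, 7, 1), (5, 4, 0), (5, 7, 2), (5, 11, 4), (8, 3, 0), (9, 1, 0), (11, 3, 2)]


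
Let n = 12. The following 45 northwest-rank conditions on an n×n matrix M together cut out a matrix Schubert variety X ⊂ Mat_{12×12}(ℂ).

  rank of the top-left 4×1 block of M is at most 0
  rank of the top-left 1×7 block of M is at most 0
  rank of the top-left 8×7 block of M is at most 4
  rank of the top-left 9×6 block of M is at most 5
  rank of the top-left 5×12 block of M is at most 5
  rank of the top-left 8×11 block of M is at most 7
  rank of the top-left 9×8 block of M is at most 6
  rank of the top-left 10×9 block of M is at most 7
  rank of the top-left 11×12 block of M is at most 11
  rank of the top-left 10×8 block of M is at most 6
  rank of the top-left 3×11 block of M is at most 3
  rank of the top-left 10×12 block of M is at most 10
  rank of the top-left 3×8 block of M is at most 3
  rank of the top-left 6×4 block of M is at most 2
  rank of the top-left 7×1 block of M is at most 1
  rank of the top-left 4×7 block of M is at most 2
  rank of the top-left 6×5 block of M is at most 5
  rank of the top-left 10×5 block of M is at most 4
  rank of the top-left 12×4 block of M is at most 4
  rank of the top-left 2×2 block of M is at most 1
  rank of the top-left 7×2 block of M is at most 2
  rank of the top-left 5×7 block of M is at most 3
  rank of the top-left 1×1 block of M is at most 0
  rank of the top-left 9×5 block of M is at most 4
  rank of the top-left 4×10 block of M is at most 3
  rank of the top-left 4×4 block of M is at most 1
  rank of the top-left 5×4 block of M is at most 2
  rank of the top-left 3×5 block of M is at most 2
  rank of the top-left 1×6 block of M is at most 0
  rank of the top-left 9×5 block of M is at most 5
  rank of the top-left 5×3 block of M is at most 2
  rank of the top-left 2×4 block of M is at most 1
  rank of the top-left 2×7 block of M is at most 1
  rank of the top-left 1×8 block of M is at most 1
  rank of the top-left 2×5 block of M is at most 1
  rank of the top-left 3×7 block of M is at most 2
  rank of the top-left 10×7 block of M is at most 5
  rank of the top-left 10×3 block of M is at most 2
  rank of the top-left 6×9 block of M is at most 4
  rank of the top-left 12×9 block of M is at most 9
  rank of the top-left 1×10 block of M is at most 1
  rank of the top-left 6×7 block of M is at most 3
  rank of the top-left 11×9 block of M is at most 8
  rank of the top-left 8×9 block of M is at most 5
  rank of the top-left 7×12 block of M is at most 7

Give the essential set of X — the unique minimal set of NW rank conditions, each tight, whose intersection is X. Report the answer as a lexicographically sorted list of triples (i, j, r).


Computing R[i][j] = min implied NW-rank bound (n=12, 45 conditions):

  i=1: 0 | 0 | 0 | 0 | 0 | 0 | 0 | 1 | 1 | 1 | 1 | 1
  i=2: 0 | 1 | 1 | 1 | 1 | 1 | 1 | 2 | 2 | 2 | 2 | 2
  i=3: 0 | 1 | 1 | 1 | 2 | 2 | 2 | 3 | 3 | 3 | 3 | 3
  i=4: 0 | 1 | 1 | 1 | 2 | 2 | 2 | 3 | 3 | 3 | 4 | 4
  i=5: 1 | 2 | 2 | 2 | 3 | 3 | 3 | 4 | 4 | 4 | 5 | 5
  i=6: 1 | 2 | 2 | 2 | 3 | 3 | 3 | 4 | 4 | 5 | 6 | 6
  i=7: 1 | 2 | 2 | 3 | 4 | 4 | 4 | 5 | 5 | 6 | 7 | 7
  i=8: 1 | 2 | 2 | 3 | 4 | 4 | 4 | 5 | 5 | 6 | 7 | 8
  i=9: 1 | 2 | 2 | 3 | 4 | 5 | 5 | 6 | 6 | 7 | 8 | 9
  i=10: 1 | 2 | 2 | 3 | 4 | 5 | 5 | 6 | 7 | 8 | 9 | 10
  i=11: 1 | 2 | 3 | 4 | 5 | 6 | 6 | 7 | 8 | 9 | 10 | 11
  i=12: 1 | 2 | 3 | 4 | 5 | 6 | 7 | 8 | 9 | 10 | 11 | 12

second differences of R give the permutation w = (8, 2, 5, 11, 1, 10, 4, 12, 6, 9, 3, 7).

Rothe diagram D(w) (31 cells), 12 SE-corners (essential conditions):

[(1, 7, 0), (4, 1, 0), (4, 4, 1), (4, 7, 2), (4, 10, 3), (6, 4, 2), (6, 7, 3), (6, 9, 4), (8, 7, 4), (8, 9, 5), (10, 3, 2), (10, 7, 5)]


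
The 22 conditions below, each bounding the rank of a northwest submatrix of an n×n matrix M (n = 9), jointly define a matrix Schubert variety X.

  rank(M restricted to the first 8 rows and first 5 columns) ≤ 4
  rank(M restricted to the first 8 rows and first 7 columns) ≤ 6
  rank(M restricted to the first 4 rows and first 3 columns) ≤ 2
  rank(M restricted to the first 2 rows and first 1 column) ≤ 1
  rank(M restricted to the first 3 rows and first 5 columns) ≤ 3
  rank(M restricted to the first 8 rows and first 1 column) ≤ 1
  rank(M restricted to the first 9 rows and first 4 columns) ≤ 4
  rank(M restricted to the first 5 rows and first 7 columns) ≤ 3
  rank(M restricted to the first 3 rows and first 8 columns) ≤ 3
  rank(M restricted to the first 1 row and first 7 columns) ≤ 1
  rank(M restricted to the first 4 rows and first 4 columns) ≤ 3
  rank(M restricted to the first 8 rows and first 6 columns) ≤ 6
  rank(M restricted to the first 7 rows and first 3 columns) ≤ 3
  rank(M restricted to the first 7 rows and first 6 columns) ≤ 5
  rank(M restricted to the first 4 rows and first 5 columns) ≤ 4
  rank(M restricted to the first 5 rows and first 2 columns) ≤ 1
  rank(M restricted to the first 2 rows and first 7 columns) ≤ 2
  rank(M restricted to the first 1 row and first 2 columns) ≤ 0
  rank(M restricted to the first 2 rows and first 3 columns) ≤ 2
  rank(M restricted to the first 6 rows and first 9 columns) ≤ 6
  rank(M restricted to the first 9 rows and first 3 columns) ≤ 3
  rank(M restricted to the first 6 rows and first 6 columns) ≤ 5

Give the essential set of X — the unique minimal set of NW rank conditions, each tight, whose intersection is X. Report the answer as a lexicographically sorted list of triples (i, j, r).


Recovering R(i,j) via the rank-extension bound from the 22 conditions:

  R[1]: 0 | 0 | 1 | 1 | 1 | 1 | 1 | 1 | 1
  R[2]: 1 | 1 | 2 | 2 | 2 | 2 | 2 | 2 | 2
  R[3]: 1 | 1 | 2 | 3 | 3 | 3 | 3 | 3 | 3
  R[4]: 1 | 1 | 2 | 3 | 3 | 3 | 3 | 4 | 4
  R[5]: 1 | 1 | 2 | 3 | 3 | 3 | 3 | 4 | 5
  R[6]: 1 | 2 | 3 | 4 | 4 | 4 | 4 | 5 | 6
  R[7]: 1 | 2 | 3 | 4 | 4 | 5 | 5 | 6 | 7
  R[8]: 1 | 2 | 3 | 4 | 4 | 5 | 6 | 7 | 8
  R[9]: 1 | 2 | 3 | 4 | 5 | 6 | 7 | 8 | 9

the unique w with this rank table is (3, 1, 4, 8, 9, 2, 6, 7, 5).

Rothe diagram D(w) (13 cells), 4 SE-corners (essential conditions):

[(1, 2, 0), (5, 2, 1), (5, 7, 3), (8, 5, 4)]


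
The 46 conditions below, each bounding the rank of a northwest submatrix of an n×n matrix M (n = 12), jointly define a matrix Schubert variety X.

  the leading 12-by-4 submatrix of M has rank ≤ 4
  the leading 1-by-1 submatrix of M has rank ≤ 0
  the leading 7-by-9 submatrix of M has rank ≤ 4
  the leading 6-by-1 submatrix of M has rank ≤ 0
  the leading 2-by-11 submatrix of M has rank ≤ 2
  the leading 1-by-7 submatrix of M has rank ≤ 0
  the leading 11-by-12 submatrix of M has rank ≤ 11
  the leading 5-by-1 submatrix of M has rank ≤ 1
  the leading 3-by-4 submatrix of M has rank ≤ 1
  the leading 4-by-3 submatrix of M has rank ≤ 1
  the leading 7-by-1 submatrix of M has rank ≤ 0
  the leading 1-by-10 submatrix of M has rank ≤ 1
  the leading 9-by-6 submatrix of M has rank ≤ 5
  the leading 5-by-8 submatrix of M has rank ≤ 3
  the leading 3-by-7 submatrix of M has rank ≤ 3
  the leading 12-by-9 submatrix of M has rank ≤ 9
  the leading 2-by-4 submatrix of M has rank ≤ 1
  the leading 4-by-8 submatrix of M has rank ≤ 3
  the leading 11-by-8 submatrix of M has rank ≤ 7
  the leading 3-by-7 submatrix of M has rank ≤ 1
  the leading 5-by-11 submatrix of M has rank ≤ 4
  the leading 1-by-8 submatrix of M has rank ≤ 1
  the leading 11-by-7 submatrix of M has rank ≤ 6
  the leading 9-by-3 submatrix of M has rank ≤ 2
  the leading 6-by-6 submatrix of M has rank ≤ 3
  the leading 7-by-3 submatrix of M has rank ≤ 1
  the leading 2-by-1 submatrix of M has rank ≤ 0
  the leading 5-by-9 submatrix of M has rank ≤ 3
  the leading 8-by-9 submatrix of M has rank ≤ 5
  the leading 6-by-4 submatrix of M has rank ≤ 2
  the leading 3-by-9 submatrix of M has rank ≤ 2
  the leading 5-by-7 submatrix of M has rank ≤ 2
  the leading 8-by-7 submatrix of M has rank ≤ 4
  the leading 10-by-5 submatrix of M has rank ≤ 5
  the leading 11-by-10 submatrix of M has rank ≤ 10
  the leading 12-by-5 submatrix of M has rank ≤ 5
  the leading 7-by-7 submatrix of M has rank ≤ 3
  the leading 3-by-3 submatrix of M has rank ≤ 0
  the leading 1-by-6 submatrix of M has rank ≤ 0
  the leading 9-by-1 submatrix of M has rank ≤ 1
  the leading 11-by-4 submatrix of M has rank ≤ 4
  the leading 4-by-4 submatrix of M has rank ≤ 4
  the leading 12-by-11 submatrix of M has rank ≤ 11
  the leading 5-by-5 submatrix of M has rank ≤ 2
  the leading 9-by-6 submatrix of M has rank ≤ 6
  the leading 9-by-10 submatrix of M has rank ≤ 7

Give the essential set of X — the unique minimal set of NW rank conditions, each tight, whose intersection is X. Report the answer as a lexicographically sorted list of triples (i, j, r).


Propagating the 46 rank bounds to every northwest block:

  row 1: 0 0 0 0 0 0 0 1 1 1 1 1
  row 2: 0 0 0 1 1 1 1 2 2 2 2 2
  row 3: 0 0 0 1 1 1 1 2 2 3 3 3
  row 4: 0 1 1 2 2 2 2 3 3 4 4 4
  row 5: 0 1 1 2 2 2 2 3 3 4 4 5
  row 6: 0 1 1 2 3 3 3 4 4 5 5 6
  row 7: 0 1 1 2 3 3 3 4 4 5 6 7
  row 8: 1 2 2 3 4 4 4 5 5 6 7 8
  row 9: 1 2 2 3 4 5 5 6 6 7 8 9
  row 10: 1 2 3 4 5 6 6 7 7 8 9 10
  row 11: 1 2 3 4 5 6 6 7 8 9 10 11
  row 12: 1 2 3 4 5 6 7 8 9 10 11 12

giving w = (8, 4, 10, 2, 12, 5, 11, 1, 6, 3, 9, 7) via Δ²R.

Fulton essential set (13 of the 34 Rothe cells):

[(1, 7, 0), (3, 3, 0), (3, 7, 1), (3, 9, 2), (5, 7, 2), (5, 9, 3), (5, 11, 4), (7, 1, 0), (7, 3, 1), (7, 7, 3), (7, 9, 4), (9, 3, 2), (11, 7, 6)]


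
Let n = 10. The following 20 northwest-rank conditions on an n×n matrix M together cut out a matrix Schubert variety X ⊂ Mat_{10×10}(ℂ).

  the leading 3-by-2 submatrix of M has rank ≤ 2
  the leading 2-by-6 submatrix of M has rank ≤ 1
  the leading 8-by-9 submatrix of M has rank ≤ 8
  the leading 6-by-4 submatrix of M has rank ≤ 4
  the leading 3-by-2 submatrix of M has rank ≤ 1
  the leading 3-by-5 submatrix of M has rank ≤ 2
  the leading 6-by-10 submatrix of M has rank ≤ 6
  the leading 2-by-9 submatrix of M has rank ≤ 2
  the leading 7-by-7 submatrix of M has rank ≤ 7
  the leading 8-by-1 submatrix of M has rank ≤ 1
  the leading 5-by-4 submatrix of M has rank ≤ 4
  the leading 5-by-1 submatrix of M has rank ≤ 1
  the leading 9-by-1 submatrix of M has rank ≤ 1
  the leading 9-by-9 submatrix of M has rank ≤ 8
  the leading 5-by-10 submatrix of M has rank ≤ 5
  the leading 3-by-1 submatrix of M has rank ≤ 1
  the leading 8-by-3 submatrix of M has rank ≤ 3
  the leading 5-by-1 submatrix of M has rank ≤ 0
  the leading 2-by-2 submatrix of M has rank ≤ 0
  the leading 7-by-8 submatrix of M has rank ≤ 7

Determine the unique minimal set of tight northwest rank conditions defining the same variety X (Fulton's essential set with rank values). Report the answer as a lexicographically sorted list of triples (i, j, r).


Rank table r_w(10×10) implied by the 20 constraints:

  0  0  1  1  1  1  1  1  1  1
  0  0  1  1  1  1  2  2  2  2
  0  1  2  2  2  2  3  3  3  3
  0  1  2  3  3  3  4  4  4  4
  0  1  2  3  4  4  5  5  5  5
  1  2  3  4  5  5  6  6  6  6
  1  2  3  4  5  6  7  7  7  7
  1  2  3  4  5  6  7  8  8  8
  1  2  3  4  5  6  7  8  8  9
  1  2  3  4  5  6  7  8  9  10

the unique w with this rank table is (3, 7, 2, 4, 5, 1, 6, 8, 10, 9).

Fulton essential set (4 of the 11 Rothe cells):

[(2, 2, 0), (2, 6, 1), (5, 1, 0), (9, 9, 8)]


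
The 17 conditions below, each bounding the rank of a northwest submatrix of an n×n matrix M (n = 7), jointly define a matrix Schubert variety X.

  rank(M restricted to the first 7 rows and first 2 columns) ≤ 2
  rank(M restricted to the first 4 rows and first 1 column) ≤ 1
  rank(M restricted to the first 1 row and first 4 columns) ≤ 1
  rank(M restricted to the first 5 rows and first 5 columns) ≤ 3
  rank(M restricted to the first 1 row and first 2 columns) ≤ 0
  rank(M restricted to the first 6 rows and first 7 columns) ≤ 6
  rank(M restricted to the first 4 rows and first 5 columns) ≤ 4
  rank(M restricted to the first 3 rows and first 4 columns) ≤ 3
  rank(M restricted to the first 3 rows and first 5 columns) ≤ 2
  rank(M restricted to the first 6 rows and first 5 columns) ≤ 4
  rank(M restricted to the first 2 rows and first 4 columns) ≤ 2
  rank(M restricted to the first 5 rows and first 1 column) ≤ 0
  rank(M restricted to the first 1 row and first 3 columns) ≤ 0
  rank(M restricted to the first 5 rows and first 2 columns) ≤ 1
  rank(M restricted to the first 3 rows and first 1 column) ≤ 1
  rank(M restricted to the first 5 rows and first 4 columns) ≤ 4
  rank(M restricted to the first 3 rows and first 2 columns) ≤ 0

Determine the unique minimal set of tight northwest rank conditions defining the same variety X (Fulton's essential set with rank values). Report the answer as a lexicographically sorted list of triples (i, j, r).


Rank table r_w(7×7) implied by the 17 constraints:

  i=1: 0 | 0 | 0 | 1 | 1 | 1 | 1
  i=2: 0 | 0 | 1 | 2 | 2 | 2 | 2
  i=3: 0 | 0 | 1 | 2 | 2 | 3 | 3
  i=4: 0 | 1 | 2 | 3 | 3 | 4 | 4
  i=5: 0 | 1 | 2 | 3 | 3 | 4 | 5
  i=6: 1 | 2 | 3 | 4 | 4 | 5 | 6
  i=7: 1 | 2 | 3 | 4 | 5 | 6 | 7

so w = (4, 3, 6, 2, 7, 1, 5).

5 SE-corners of the 11-cell Rothe diagram give Ess(w):

[(1, 3, 0), (3, 2, 0), (3, 5, 2), (5, 1, 0), (5, 5, 3)]


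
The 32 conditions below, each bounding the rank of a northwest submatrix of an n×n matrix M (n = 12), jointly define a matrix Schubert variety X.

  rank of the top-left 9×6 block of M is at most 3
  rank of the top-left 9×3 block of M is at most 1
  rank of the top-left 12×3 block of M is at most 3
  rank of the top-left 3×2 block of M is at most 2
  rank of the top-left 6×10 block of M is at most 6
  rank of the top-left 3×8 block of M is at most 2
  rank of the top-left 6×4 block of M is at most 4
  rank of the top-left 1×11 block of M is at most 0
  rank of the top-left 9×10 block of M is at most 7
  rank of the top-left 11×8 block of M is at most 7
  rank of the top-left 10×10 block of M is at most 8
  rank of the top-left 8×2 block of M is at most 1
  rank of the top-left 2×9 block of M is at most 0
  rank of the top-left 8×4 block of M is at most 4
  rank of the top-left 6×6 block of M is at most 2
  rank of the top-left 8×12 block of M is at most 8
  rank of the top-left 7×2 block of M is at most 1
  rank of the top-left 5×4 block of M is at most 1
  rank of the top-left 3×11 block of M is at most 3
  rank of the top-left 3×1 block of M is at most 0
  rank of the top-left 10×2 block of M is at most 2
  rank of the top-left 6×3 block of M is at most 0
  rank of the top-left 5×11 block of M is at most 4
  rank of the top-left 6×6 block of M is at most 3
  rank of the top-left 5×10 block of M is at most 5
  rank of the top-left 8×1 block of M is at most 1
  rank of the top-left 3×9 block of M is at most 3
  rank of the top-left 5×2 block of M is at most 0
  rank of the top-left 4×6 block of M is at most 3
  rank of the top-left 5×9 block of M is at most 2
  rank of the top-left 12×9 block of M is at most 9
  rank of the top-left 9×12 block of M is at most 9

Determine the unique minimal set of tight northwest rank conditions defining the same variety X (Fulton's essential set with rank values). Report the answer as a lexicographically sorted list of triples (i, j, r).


Recovering R(i,j) via the rank-extension bound from the 32 conditions:

  i=1: 0 0 0 0 0 0 0 0 0 0 0 1
  i=2: 0 0 0 0 0 0 0 0 0 1 1 2
  i=3: 0 0 0 1 1 1 1 1 1 2 2 3
  i=4: 0 0 0 1 2 2 2 2 2 3 3 4
  i=5: 0 0 0 1 2 2 2 2 2 3 4 5
  i=6: 0 0 0 1 2 2 3 3 3 4 5 6
  i=7: 1 1 1 2 3 3 4 4 4 5 6 7
  i=8: 1 1 1 2 3 3 4 5 5 6 7 8
  i=9: 1 1 1 2 3 3 4 5 6 7 8 9
  i=10: 1 2 2 3 4 4 5 6 7 8 9 10
  i=11: 1 2 3 4 5 5 6 7 8 9 10 11
  i=12: 1 2 3 4 5 6 7 8 9 10 11 12

reading off 1-entries of Δ²R: w = (12, 10, 4, 5, 11, 7, 1, 8, 9, 2, 3, 6).

7 SE-corners of the 43-cell Rothe diagram give Ess(w):

[(1, 11, 0), (2, 9, 0), (5, 9, 2), (6, 3, 0), (6, 6, 2), (9, 3, 1), (9, 6, 3)]


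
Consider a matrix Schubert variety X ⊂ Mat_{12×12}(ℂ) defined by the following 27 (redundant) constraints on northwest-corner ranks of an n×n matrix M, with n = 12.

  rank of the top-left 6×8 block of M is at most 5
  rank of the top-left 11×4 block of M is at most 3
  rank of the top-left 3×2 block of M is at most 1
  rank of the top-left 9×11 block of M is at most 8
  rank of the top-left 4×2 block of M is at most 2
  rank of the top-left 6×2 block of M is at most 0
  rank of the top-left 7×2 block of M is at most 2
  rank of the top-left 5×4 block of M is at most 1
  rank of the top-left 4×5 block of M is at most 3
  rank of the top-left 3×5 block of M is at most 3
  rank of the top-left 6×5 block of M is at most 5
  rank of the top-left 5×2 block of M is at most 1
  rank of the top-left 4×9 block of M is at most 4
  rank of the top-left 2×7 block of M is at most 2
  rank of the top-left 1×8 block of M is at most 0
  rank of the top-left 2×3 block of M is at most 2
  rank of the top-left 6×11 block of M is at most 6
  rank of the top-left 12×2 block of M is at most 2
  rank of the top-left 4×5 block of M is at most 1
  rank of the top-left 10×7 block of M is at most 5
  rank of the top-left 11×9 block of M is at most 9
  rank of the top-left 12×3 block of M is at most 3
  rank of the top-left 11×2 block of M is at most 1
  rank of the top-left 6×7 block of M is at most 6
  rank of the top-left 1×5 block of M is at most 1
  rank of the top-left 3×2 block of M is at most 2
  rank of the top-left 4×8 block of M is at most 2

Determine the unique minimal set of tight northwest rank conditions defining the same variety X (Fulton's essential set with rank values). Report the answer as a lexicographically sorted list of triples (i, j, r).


Recovering R(i,j) via the rank-extension bound from the 27 conditions:

  row 1: 0, 0, 0, 0, 0, 0, 0, 0, 1, 1, 1, 1
  row 2: 0, 0, 1, 1, 1, 1, 1, 1, 2, 2, 2, 2
  row 3: 0, 0, 1, 1, 1, 2, 2, 2, 3, 3, 3, 3
  row 4: 0, 0, 1, 1, 1, 2, 2, 2, 3, 4, 4, 4
  row 5: 0, 0, 1, 1, 2, 3, 3, 3, 4, 5, 5, 5
  row 6: 0, 0, 1, 2, 3, 4, 4, 4, 5, 6, 6, 6
  row 7: 1, 1, 2, 3, 4, 5, 5, 5, 6, 7, 7, 7
  row 8: 1, 1, 2, 3, 4, 5, 5, 6, 7, 8, 8, 8
  row 9: 1, 1, 2, 3, 4, 5, 5, 6, 7, 8, 8, 9
  row 10: 1, 1, 2, 3, 4, 5, 5, 6, 7, 8, 9, 10
  row 11: 1, 1, 2, 3, 4, 5, 6, 7, 8, 9, 10, 11
  row 12: 1, 2, 3, 4, 5, 6, 7, 8, 9, 10, 11, 12

hence w(1..12) = (9, 3, 6, 10, 5, 4, 1, 8, 12, 11, 7, 2).

Rothe diagram D(w) (33 cells), 8 SE-corners (essential conditions):

[(1, 8, 0), (4, 5, 1), (4, 8, 2), (5, 4, 1), (6, 2, 0), (9, 11, 8), (10, 7, 5), (11, 2, 1)]
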